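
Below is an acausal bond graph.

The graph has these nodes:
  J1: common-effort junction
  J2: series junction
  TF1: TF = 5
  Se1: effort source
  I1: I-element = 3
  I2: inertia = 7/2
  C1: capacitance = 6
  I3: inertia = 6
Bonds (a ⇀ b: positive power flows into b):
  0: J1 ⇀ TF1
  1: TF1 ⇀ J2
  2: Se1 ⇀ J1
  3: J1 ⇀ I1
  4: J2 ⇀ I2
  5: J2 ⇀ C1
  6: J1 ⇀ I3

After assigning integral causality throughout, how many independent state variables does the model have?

#2 stroke→J1  (Se1 (Se) sets effort on bond)
#0 stroke→TF1  (J1: bond 2 brought effort, rest push out)
#3 stroke→I1  (0-jn J1 has e-setter on 2)
#6 stroke→I3  (J1: bond 2 brought effort, rest push out)
#1 stroke→J2  (through TF1, causality passes straight; one stroke at TF1)
#4 stroke→I2  (I2 integral (f out))
#5 stroke→J2  (J2 flow already set via bond 4)

4  (C1, I1, I2, I3 all integral)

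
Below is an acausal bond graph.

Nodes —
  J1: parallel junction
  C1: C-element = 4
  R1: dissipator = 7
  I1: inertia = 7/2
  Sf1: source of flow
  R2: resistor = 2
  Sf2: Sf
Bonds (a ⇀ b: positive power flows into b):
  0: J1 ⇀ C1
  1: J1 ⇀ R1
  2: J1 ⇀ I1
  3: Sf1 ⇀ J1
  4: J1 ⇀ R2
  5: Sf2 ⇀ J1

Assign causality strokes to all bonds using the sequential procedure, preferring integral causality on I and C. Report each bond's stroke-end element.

bond 0 stroke→J1
bond 1 stroke→R1
bond 2 stroke→I1
bond 3 stroke→Sf1
bond 4 stroke→R2
bond 5 stroke→Sf2

bond 3 →Sf1  (source Sf1 imposes f)
bond 5 →Sf2  (Sf2 (Sf) sets flow on bond)
bond 0 →J1  (C1 outputs effort q/C1)
bond 1 →R1  (0-jn J1 has e-setter on 0)
bond 2 →I1  (0-jn J1 has e-setter on 0)
bond 4 →R2  (common-e at J1 fixed by 0)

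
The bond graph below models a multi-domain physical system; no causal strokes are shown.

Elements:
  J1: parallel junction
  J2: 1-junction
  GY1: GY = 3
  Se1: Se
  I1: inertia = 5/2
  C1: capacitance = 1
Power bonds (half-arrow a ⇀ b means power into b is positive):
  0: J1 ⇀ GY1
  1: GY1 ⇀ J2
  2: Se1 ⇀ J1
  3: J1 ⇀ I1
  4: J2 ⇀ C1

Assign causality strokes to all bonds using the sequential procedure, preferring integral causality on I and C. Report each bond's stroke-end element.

bond 0 stroke→GY1
bond 1 stroke→GY1
bond 2 stroke→J1
bond 3 stroke→I1
bond 4 stroke→J2

β2 →J1  (Se1 fixes effort; stroke away)
β0 →GY1  (J1: bond 2 brought effort, rest push out)
β3 →I1  (common-e at J1 fixed by 2)
β1 →GY1  (GY GY1: same side as bond 0)
β4 →J2  (J2: bond 1 brought flow, rest push out)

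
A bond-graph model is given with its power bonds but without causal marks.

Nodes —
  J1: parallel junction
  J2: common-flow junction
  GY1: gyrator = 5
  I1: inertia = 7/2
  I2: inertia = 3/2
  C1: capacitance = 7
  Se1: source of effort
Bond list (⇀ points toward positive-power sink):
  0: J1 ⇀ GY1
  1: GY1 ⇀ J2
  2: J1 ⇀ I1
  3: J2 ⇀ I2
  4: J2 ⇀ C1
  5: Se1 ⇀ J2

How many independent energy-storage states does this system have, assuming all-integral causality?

3  (C1, I1, I2 all integral)

bond 5 stroke→J2  (Se1: effort source, stroke at far end)
bond 2 stroke→I1  (prefer integral on I1)
bond 0 stroke→J1  (only one effort-in slot at J1)
bond 1 stroke→J2  (GY GY1: same side as bond 0)
bond 3 stroke→I2  (I2 outputs flow p/I2)
bond 4 stroke→J2  (common-f at J2 fixed by 3)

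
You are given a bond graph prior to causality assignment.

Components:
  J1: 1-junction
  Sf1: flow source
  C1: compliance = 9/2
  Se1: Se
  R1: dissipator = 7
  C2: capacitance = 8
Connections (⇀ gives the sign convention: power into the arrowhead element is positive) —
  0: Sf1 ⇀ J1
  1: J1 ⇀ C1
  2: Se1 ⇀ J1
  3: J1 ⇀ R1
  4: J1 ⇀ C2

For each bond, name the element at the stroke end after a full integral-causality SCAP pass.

β0 |Sf1
β1 |J1
β2 |J1
β3 |J1
β4 |J1

bond 0 →Sf1  (Sf1 fixes flow; stroke at Sf1)
bond 2 →J1  (Se1: effort source, stroke at far end)
bond 1 →J1  (1-jn J1 has f-setter on 0)
bond 3 →J1  (common-f at J1 fixed by 0)
bond 4 →J1  (1-jn J1 has f-setter on 0)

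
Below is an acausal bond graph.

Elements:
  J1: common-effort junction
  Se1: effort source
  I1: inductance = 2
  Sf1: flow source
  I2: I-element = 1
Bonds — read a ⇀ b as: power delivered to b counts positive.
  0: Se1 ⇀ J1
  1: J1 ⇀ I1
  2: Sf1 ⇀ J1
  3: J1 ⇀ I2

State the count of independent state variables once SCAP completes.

β0 stroke at J1  (Se1 fixes effort; stroke away)
β2 stroke at Sf1  (Sf1 fixes flow; stroke at Sf1)
β1 stroke at I1  (J1 effort already set via bond 0)
β3 stroke at I2  (0-jn J1 has e-setter on 0)

2  (I1, I2 all integral)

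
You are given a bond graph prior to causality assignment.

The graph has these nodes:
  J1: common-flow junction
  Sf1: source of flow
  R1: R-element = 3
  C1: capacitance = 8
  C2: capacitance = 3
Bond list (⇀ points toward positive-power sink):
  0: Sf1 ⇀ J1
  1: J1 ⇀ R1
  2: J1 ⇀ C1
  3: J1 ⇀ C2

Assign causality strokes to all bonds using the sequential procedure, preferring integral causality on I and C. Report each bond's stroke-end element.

β0 |Sf1  (Sf1: flow source, stroke at near end)
β1 |J1  (J1 flow already set via bond 0)
β2 |J1  (common-f at J1 fixed by 0)
β3 |J1  (1-jn J1 has f-setter on 0)

bond 0 stroke→Sf1
bond 1 stroke→J1
bond 2 stroke→J1
bond 3 stroke→J1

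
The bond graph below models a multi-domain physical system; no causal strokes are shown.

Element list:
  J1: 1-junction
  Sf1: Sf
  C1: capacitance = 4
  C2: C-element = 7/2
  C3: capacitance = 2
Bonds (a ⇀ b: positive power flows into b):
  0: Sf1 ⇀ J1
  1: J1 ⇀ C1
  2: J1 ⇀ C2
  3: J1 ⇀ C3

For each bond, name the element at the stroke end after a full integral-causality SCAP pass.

bond 0 stroke at Sf1
bond 1 stroke at J1
bond 2 stroke at J1
bond 3 stroke at J1

β0 stroke at Sf1  (source Sf1 imposes f)
β1 stroke at J1  (J1: bond 0 brought flow, rest push out)
β2 stroke at J1  (1-jn J1 has f-setter on 0)
β3 stroke at J1  (common-f at J1 fixed by 0)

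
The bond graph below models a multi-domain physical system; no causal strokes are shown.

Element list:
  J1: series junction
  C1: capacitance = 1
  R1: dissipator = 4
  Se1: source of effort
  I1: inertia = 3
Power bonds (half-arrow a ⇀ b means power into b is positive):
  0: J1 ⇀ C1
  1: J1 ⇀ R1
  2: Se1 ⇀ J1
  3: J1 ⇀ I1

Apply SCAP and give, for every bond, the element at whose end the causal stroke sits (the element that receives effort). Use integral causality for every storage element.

b2 |J1  (Se1: effort source, stroke at far end)
b0 |J1  (C1: C, integral causality)
b3 |I1  (I1 integral (f out))
b1 |J1  (1-jn J1 has f-setter on 3)

b0 stroke→J1
b1 stroke→J1
b2 stroke→J1
b3 stroke→I1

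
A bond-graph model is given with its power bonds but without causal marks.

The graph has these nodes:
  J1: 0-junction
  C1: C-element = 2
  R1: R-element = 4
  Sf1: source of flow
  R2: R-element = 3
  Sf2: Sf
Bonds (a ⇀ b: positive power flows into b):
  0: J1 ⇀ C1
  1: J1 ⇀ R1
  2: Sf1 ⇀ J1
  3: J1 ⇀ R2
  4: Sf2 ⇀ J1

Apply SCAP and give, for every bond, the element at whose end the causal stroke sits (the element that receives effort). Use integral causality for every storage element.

β2 |Sf1  (Sf1: flow source, stroke at near end)
β4 |Sf2  (Sf2: flow source, stroke at near end)
β0 |J1  (C1: C, integral causality)
β1 |R1  (common-e at J1 fixed by 0)
β3 |R2  (common-e at J1 fixed by 0)

bond 0 →J1
bond 1 →R1
bond 2 →Sf1
bond 3 →R2
bond 4 →Sf2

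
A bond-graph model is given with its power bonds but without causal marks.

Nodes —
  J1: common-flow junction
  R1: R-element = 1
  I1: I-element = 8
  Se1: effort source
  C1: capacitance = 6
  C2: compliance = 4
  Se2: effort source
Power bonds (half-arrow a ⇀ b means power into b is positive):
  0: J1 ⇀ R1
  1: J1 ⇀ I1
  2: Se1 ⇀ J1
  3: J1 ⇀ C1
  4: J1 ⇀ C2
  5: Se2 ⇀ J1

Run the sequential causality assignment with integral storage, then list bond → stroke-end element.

β2 |J1  (Se1 fixes effort; stroke away)
β5 |J1  (Se2 (Se) sets effort on bond)
β1 |I1  (prefer integral on I1)
β0 |J1  (J1 flow already set via bond 1)
β3 |J1  (common-f at J1 fixed by 1)
β4 |J1  (J1 flow already set via bond 1)

#0 →J1
#1 →I1
#2 →J1
#3 →J1
#4 →J1
#5 →J1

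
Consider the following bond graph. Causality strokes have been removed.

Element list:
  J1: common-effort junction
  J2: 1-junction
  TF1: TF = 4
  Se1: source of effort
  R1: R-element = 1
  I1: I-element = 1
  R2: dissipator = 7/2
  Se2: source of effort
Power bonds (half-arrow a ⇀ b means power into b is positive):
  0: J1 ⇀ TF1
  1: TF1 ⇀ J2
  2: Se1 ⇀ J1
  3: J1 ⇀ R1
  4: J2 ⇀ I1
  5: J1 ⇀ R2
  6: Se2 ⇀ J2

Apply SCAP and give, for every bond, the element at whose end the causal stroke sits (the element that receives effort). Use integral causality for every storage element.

bond 0 stroke at TF1
bond 1 stroke at J2
bond 2 stroke at J1
bond 3 stroke at R1
bond 4 stroke at I1
bond 5 stroke at R2
bond 6 stroke at J2

β2 |J1  (Se1: effort source, stroke at far end)
β6 |J2  (Se2: effort source, stroke at far end)
β0 |TF1  (J1: bond 2 brought effort, rest push out)
β3 |R1  (0-jn J1 has e-setter on 2)
β5 |R2  (common-e at J1 fixed by 2)
β1 |J2  (TF1: transformer flips bond 0)
β4 |I1  (closing 1-jn rule on J2)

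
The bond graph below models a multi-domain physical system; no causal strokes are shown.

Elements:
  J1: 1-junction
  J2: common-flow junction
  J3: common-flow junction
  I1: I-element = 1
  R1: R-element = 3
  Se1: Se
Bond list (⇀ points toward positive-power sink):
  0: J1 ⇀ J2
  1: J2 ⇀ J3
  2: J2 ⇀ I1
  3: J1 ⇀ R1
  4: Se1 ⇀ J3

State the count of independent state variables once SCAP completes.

β4 stroke at J3  (Se1 fixes effort; stroke away)
β1 stroke at J2  (closing 1-jn rule on J3)
β2 stroke at I1  (prefer integral on I1)
β0 stroke at J2  (1-jn J2 has f-setter on 2)
β3 stroke at J1  (J1 flow already set via bond 0)

1  (I1 all integral)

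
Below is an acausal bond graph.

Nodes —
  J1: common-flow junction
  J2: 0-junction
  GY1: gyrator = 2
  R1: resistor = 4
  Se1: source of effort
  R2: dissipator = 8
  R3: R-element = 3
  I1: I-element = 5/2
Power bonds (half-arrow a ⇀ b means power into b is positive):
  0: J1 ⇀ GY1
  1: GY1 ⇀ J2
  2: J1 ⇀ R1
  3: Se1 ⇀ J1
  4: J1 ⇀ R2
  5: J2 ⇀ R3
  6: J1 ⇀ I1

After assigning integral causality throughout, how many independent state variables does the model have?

#3 |J1  (source Se1 imposes e)
#6 |I1  (prefer integral on I1)
#0 |J1  (J1: bond 6 brought flow, rest push out)
#2 |J1  (common-f at J1 fixed by 6)
#4 |J1  (1-jn J1 has f-setter on 6)
#1 |J2  (through GY1, causality inverts; strokes same side of GY1)
#5 |R3  (J2: bond 1 brought effort, rest push out)

1  (I1 all integral)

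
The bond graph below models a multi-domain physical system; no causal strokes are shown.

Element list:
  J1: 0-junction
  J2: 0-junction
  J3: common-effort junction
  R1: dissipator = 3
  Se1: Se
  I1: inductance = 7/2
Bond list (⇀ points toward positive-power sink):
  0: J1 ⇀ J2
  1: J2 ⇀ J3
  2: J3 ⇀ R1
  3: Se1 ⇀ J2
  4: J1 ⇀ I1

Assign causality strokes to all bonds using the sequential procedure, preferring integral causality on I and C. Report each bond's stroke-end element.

β3 stroke at J2  (Se1 (Se) sets effort on bond)
β0 stroke at J1  (J2 effort already set via bond 3)
β1 stroke at J3  (common-e at J2 fixed by 3)
β2 stroke at R1  (J3: bond 1 brought effort, rest push out)
β4 stroke at I1  (J1 effort already set via bond 0)

β0 stroke→J1
β1 stroke→J3
β2 stroke→R1
β3 stroke→J2
β4 stroke→I1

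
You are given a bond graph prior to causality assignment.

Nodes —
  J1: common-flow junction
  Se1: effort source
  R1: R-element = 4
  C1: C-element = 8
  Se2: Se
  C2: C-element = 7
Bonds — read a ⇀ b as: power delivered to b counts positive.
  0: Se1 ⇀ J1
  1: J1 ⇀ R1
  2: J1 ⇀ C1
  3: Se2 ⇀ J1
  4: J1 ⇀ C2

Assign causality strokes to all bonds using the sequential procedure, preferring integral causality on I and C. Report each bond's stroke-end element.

bond 0 →J1  (Se1 (Se) sets effort on bond)
bond 3 →J1  (Se2 fixes effort; stroke away)
bond 2 →J1  (C1: C, integral causality)
bond 4 →J1  (C2: C, integral causality)
bond 1 →R1  (J1: last free bond brings flow in)

b0 →J1
b1 →R1
b2 →J1
b3 →J1
b4 →J1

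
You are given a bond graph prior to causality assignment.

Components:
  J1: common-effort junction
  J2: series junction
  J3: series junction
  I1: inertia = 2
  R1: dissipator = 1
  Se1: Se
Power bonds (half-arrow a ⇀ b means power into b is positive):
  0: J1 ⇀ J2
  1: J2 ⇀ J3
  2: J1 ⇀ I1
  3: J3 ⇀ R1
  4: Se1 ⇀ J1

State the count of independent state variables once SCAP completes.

1  (I1 all integral)

b4 stroke→J1  (source Se1 imposes e)
b0 stroke→J2  (J1 effort already set via bond 4)
b2 stroke→I1  (J1 effort already set via bond 4)
b1 stroke→J3  (J2 needs exactly one f-in)
b3 stroke→R1  (J3: last free bond brings flow in)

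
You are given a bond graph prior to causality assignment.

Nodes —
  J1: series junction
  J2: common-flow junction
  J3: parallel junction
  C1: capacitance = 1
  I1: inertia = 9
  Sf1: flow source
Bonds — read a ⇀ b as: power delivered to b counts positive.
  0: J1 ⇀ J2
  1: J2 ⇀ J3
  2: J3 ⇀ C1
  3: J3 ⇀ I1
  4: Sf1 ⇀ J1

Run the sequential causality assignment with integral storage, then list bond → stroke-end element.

β0 stroke→J1
β1 stroke→J2
β2 stroke→J3
β3 stroke→I1
β4 stroke→Sf1

#4 stroke at Sf1  (Sf1: flow source, stroke at near end)
#0 stroke at J1  (J1 flow already set via bond 4)
#1 stroke at J2  (J2 flow already set via bond 0)
#2 stroke at J3  (C1 integral (e out))
#3 stroke at I1  (J3: bond 2 brought effort, rest push out)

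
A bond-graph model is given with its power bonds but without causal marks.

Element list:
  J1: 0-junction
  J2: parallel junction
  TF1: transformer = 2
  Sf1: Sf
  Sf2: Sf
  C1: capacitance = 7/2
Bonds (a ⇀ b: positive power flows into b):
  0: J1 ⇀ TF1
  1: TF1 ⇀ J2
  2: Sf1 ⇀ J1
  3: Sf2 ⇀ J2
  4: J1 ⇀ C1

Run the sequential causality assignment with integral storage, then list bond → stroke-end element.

bond 0 stroke at TF1
bond 1 stroke at J2
bond 2 stroke at Sf1
bond 3 stroke at Sf2
bond 4 stroke at J1

#2 stroke→Sf1  (Sf1: flow source, stroke at near end)
#3 stroke→Sf2  (Sf2: flow source, stroke at near end)
#1 stroke→J2  (J2: last free bond brings effort in)
#0 stroke→TF1  (TF1 one-in-one-out from 1)
#4 stroke→J1  (J1 needs exactly one e-in)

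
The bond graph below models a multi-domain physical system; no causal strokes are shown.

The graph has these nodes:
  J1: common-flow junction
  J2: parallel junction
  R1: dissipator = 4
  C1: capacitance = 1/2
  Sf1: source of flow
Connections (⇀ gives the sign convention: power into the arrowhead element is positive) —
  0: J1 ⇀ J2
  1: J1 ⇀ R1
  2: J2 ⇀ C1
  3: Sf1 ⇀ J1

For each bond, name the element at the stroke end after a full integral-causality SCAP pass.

b0 stroke→J1
b1 stroke→J1
b2 stroke→J2
b3 stroke→Sf1

bond 3 |Sf1  (Sf1 fixes flow; stroke at Sf1)
bond 0 |J1  (common-f at J1 fixed by 3)
bond 1 |J1  (J1: bond 3 brought flow, rest push out)
bond 2 |J2  (J2 needs exactly one e-in)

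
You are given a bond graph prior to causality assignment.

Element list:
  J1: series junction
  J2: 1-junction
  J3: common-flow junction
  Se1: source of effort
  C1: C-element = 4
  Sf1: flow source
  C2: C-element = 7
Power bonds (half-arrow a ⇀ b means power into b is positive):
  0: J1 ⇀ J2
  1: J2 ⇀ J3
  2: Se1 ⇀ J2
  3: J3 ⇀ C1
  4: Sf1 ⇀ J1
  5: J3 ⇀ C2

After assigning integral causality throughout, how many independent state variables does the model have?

2  (C1, C2 all integral)

#2 stroke at J2  (Se1 (Se) sets effort on bond)
#4 stroke at Sf1  (Sf1: flow source, stroke at near end)
#0 stroke at J1  (J1: bond 4 brought flow, rest push out)
#1 stroke at J2  (J2: bond 0 brought flow, rest push out)
#3 stroke at J3  (J3: bond 1 brought flow, rest push out)
#5 stroke at J3  (J3 flow already set via bond 1)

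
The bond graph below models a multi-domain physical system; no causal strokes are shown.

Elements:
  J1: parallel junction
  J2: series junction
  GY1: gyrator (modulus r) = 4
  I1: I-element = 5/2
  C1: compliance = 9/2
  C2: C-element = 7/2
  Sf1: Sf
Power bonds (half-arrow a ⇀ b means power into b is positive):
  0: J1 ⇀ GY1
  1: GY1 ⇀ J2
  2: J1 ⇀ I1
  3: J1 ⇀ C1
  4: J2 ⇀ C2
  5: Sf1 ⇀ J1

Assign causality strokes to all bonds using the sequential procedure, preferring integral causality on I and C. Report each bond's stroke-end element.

b0 stroke→GY1
b1 stroke→GY1
b2 stroke→I1
b3 stroke→J1
b4 stroke→J2
b5 stroke→Sf1

bond 5 →Sf1  (Sf1: flow source, stroke at near end)
bond 2 →I1  (prefer integral on I1)
bond 3 →J1  (C1: C, integral causality)
bond 0 →GY1  (common-e at J1 fixed by 3)
bond 1 →GY1  (GY1 both-in/both-out from 0)
bond 4 →J2  (J2 flow already set via bond 1)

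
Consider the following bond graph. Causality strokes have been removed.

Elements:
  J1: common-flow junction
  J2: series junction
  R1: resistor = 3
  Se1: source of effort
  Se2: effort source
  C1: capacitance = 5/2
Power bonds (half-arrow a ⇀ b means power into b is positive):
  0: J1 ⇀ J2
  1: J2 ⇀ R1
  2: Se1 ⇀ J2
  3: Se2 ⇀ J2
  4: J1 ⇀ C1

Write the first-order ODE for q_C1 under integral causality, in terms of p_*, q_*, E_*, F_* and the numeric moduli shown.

#2 stroke→J2  (source Se1 imposes e)
#3 stroke→J2  (Se2: effort source, stroke at far end)
#4 stroke→J1  (C1 integral (e out))
#0 stroke→J2  (closing 1-jn rule on J1)
#1 stroke→R1  (closing 1-jn rule on J2)

dq_C1/dt = E_Se1/3 + E_Se2/3 - 2*q_C1/15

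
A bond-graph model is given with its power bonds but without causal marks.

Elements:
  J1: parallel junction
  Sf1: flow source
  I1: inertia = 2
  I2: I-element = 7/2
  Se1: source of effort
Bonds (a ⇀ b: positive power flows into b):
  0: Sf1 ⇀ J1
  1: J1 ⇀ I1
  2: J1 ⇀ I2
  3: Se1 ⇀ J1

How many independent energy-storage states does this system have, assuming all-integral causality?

bond 0 |Sf1  (Sf1 fixes flow; stroke at Sf1)
bond 3 |J1  (Se1 fixes effort; stroke away)
bond 1 |I1  (0-jn J1 has e-setter on 3)
bond 2 |I2  (0-jn J1 has e-setter on 3)

2  (I1, I2 all integral)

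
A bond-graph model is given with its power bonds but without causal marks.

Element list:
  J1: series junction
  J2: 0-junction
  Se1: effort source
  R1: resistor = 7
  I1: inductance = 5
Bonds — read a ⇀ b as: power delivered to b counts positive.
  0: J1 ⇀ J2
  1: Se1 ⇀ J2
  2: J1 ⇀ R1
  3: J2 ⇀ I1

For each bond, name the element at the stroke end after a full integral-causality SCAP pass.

#1 |J2  (Se1: effort source, stroke at far end)
#0 |J1  (J2 effort already set via bond 1)
#3 |I1  (J2: bond 1 brought effort, rest push out)
#2 |R1  (only one flow-in slot at J1)

b0 →J1
b1 →J2
b2 →R1
b3 →I1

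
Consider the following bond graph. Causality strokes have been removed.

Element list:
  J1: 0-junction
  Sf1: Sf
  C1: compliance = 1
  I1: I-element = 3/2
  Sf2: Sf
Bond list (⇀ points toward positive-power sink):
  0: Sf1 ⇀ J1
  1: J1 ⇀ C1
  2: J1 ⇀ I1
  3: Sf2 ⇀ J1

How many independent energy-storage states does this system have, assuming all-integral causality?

#0 stroke at Sf1  (Sf1 fixes flow; stroke at Sf1)
#3 stroke at Sf2  (Sf2: flow source, stroke at near end)
#1 stroke at J1  (C1 integral (e out))
#2 stroke at I1  (J1: bond 1 brought effort, rest push out)

2  (C1, I1 all integral)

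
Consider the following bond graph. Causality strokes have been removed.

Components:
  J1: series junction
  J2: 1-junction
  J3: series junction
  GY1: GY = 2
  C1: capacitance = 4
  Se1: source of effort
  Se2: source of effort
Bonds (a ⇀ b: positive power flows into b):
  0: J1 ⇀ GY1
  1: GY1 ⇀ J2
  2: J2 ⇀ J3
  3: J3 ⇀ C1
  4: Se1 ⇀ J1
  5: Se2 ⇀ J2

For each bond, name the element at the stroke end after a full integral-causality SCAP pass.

bond 4 stroke at J1  (Se1 (Se) sets effort on bond)
bond 5 stroke at J2  (Se2 fixes effort; stroke away)
bond 0 stroke at GY1  (only one flow-in slot at J1)
bond 1 stroke at GY1  (GY1 both-in/both-out from 0)
bond 2 stroke at J2  (J2 flow already set via bond 1)
bond 3 stroke at J3  (1-jn J3 has f-setter on 2)

b0 stroke→GY1
b1 stroke→GY1
b2 stroke→J2
b3 stroke→J3
b4 stroke→J1
b5 stroke→J2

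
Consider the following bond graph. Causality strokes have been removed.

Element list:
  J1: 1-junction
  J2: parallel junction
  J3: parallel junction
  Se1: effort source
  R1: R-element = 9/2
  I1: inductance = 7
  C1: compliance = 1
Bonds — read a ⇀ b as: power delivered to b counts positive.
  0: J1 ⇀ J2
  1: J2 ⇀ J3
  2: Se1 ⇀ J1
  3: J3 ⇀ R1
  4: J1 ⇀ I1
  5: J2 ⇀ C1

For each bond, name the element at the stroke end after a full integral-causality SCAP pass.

β0 |J1
β1 |J3
β2 |J1
β3 |R1
β4 |I1
β5 |J2

#2 stroke at J1  (Se1 fixes effort; stroke away)
#4 stroke at I1  (I1 integral (f out))
#0 stroke at J1  (J1 flow already set via bond 4)
#5 stroke at J2  (prefer integral on C1)
#1 stroke at J3  (J2 effort already set via bond 5)
#3 stroke at R1  (J3 effort already set via bond 1)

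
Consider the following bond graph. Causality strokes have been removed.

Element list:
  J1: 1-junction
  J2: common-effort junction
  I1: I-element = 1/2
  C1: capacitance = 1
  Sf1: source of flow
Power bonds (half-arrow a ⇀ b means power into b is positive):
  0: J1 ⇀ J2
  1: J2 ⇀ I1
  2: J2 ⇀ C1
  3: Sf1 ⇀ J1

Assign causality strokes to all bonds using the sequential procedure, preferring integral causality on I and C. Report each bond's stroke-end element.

#0 →J1
#1 →I1
#2 →J2
#3 →Sf1

β3 stroke→Sf1  (Sf1 (Sf) sets flow on bond)
β0 stroke→J1  (1-jn J1 has f-setter on 3)
β1 stroke→I1  (I1 outputs flow p/I1)
β2 stroke→J2  (J2 needs exactly one e-in)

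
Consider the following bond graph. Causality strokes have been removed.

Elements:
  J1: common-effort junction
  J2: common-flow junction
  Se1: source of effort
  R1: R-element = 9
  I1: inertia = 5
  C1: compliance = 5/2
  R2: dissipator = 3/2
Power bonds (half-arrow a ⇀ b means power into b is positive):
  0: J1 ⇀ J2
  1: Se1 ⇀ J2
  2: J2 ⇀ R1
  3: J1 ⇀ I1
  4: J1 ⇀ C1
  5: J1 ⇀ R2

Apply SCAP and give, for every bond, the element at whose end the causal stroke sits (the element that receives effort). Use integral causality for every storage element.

b0 stroke at J2
b1 stroke at J2
b2 stroke at R1
b3 stroke at I1
b4 stroke at J1
b5 stroke at R2

bond 1 |J2  (Se1: effort source, stroke at far end)
bond 3 |I1  (I1 outputs flow p/I1)
bond 4 |J1  (prefer integral on C1)
bond 0 |J2  (J1 effort already set via bond 4)
bond 5 |R2  (J1 effort already set via bond 4)
bond 2 |R1  (J2 needs exactly one f-in)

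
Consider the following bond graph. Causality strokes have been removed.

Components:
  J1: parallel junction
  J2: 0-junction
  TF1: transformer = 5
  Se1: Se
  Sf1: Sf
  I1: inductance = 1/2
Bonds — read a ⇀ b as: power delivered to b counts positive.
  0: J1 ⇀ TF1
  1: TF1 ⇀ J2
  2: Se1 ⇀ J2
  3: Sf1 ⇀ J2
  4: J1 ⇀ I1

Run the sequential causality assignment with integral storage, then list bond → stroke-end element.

b2 |J2  (source Se1 imposes e)
b3 |Sf1  (Sf1 fixes flow; stroke at Sf1)
b1 |TF1  (common-e at J2 fixed by 2)
b0 |J1  (through TF1, causality passes straight; one stroke at TF1)
b4 |I1  (0-jn J1 has e-setter on 0)

#0 stroke at J1
#1 stroke at TF1
#2 stroke at J2
#3 stroke at Sf1
#4 stroke at I1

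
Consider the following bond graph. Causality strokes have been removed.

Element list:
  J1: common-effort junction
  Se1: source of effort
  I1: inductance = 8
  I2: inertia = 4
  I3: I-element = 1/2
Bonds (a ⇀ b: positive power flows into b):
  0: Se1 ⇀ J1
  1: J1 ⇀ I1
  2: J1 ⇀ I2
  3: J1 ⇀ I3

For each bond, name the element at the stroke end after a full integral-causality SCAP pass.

#0 stroke at J1
#1 stroke at I1
#2 stroke at I2
#3 stroke at I3

#0 |J1  (Se1 (Se) sets effort on bond)
#1 |I1  (J1: bond 0 brought effort, rest push out)
#2 |I2  (common-e at J1 fixed by 0)
#3 |I3  (J1: bond 0 brought effort, rest push out)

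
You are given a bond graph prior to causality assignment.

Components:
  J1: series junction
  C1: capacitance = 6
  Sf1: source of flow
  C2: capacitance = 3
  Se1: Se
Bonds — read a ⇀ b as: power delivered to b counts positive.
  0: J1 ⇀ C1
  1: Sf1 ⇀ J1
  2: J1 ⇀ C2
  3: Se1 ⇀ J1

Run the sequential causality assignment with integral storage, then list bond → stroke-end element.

bond 1 stroke at Sf1  (Sf1: flow source, stroke at near end)
bond 3 stroke at J1  (source Se1 imposes e)
bond 0 stroke at J1  (J1 flow already set via bond 1)
bond 2 stroke at J1  (1-jn J1 has f-setter on 1)

β0 →J1
β1 →Sf1
β2 →J1
β3 →J1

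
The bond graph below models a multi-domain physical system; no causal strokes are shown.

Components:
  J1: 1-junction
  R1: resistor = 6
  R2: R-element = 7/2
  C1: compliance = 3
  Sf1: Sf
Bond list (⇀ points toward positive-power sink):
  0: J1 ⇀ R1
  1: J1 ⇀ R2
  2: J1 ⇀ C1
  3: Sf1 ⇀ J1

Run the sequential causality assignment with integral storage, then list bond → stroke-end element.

β0 |J1
β1 |J1
β2 |J1
β3 |Sf1

bond 3 →Sf1  (Sf1 fixes flow; stroke at Sf1)
bond 0 →J1  (common-f at J1 fixed by 3)
bond 1 →J1  (J1 flow already set via bond 3)
bond 2 →J1  (J1: bond 3 brought flow, rest push out)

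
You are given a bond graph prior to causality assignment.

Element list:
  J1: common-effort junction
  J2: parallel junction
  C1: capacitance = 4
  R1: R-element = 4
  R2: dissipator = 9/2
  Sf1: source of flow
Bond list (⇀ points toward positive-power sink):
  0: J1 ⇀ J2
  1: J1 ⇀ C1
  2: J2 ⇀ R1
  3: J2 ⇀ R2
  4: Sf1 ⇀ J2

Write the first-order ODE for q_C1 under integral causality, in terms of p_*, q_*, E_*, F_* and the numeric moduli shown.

dq_C1/dt = F_Sf1 - 17*q_C1/144

bond 4 stroke→Sf1  (Sf1: flow source, stroke at near end)
bond 1 stroke→J1  (C1: C, integral causality)
bond 0 stroke→J2  (0-jn J1 has e-setter on 1)
bond 2 stroke→R1  (J2: bond 0 brought effort, rest push out)
bond 3 stroke→R2  (J2: bond 0 brought effort, rest push out)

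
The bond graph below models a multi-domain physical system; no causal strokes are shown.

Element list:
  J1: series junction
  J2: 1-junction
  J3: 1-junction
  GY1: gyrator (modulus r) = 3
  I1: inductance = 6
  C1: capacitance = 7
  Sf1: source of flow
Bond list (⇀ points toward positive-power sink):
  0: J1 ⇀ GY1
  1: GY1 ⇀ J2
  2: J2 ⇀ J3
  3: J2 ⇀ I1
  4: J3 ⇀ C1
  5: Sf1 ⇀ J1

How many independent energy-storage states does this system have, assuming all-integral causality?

#5 stroke at Sf1  (source Sf1 imposes f)
#0 stroke at J1  (J1 flow already set via bond 5)
#1 stroke at J2  (through GY1, causality inverts; strokes same side of GY1)
#3 stroke at I1  (I1 outputs flow p/I1)
#2 stroke at J2  (J2 flow already set via bond 3)
#4 stroke at J3  (common-f at J3 fixed by 2)

2  (C1, I1 all integral)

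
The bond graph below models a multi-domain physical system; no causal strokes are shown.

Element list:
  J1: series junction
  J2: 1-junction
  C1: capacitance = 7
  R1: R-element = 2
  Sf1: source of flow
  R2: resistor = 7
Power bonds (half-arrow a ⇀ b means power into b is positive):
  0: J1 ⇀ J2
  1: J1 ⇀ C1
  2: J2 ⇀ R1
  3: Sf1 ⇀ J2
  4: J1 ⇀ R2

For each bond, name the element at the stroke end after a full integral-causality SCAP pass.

b0 |J2
b1 |J1
b2 |J2
b3 |Sf1
b4 |J1

β3 |Sf1  (source Sf1 imposes f)
β0 |J2  (1-jn J2 has f-setter on 3)
β2 |J2  (J2: bond 3 brought flow, rest push out)
β1 |J1  (1-jn J1 has f-setter on 0)
β4 |J1  (common-f at J1 fixed by 0)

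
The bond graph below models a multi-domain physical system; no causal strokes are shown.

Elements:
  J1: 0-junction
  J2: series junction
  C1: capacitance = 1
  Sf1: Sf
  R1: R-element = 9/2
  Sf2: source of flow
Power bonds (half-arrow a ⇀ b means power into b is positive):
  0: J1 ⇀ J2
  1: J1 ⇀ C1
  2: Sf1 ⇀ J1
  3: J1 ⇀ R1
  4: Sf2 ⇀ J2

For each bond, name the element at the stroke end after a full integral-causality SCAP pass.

β0 →J2
β1 →J1
β2 →Sf1
β3 →R1
β4 →Sf2

b2 →Sf1  (source Sf1 imposes f)
b4 →Sf2  (Sf2 (Sf) sets flow on bond)
b0 →J2  (J2: bond 4 brought flow, rest push out)
b1 →J1  (C1 outputs effort q/C1)
b3 →R1  (J1 effort already set via bond 1)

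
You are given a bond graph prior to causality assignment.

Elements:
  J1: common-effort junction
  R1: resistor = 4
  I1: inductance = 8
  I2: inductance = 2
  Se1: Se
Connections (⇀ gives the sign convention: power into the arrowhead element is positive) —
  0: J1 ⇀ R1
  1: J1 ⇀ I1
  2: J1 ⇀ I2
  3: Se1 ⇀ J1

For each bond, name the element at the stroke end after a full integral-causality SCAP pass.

b3 |J1  (source Se1 imposes e)
b0 |R1  (J1: bond 3 brought effort, rest push out)
b1 |I1  (J1: bond 3 brought effort, rest push out)
b2 |I2  (common-e at J1 fixed by 3)

β0 →R1
β1 →I1
β2 →I2
β3 →J1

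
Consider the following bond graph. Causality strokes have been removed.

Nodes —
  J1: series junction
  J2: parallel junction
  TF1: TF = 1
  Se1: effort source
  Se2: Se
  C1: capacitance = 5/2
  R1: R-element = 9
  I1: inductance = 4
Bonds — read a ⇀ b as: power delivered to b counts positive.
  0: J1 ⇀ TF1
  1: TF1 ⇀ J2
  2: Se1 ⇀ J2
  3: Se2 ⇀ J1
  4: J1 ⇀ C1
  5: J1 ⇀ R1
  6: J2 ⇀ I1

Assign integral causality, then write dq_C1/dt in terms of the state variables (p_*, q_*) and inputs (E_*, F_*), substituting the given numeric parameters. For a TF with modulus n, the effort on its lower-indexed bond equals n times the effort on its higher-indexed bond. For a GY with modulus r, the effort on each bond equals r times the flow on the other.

#2 →J2  (Se1 fixes effort; stroke away)
#3 →J1  (Se2 (Se) sets effort on bond)
#1 →TF1  (J2: bond 2 brought effort, rest push out)
#6 →I1  (J2 effort already set via bond 2)
#0 →J1  (TF TF1: opposite of bond 1)
#4 →J1  (C1 integral (e out))
#5 →R1  (closing 1-jn rule on J1)

dq_C1/dt = -E_Se1/9 + E_Se2/9 - 2*q_C1/45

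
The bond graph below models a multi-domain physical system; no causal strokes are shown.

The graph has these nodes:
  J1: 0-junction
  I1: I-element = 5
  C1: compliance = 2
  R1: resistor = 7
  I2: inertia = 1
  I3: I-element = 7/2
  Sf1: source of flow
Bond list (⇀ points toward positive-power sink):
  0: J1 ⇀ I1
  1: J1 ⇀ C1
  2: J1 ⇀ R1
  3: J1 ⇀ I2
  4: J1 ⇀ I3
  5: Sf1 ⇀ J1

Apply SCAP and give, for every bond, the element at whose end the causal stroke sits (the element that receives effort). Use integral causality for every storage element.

β5 stroke at Sf1  (Sf1 fixes flow; stroke at Sf1)
β0 stroke at I1  (I1 outputs flow p/I1)
β1 stroke at J1  (C1: C, integral causality)
β2 stroke at R1  (J1 effort already set via bond 1)
β3 stroke at I2  (J1 effort already set via bond 1)
β4 stroke at I3  (0-jn J1 has e-setter on 1)

#0 stroke at I1
#1 stroke at J1
#2 stroke at R1
#3 stroke at I2
#4 stroke at I3
#5 stroke at Sf1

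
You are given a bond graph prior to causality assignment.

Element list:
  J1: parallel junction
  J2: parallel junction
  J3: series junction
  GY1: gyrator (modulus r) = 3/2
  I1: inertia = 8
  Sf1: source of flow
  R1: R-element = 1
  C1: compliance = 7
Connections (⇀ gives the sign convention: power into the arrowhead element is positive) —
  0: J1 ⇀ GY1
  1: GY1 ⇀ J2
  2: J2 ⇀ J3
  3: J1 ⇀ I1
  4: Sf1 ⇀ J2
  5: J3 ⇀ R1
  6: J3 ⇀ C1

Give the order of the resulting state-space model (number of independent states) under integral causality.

β4 stroke at Sf1  (Sf1 fixes flow; stroke at Sf1)
β3 stroke at I1  (prefer integral on I1)
β0 stroke at J1  (closing 0-jn rule on J1)
β1 stroke at J2  (GY1: gyrator matches bond 0)
β2 stroke at J3  (J2: bond 1 brought effort, rest push out)
β6 stroke at J3  (C1: C, integral causality)
β5 stroke at R1  (J3: last free bond brings flow in)

2  (C1, I1 all integral)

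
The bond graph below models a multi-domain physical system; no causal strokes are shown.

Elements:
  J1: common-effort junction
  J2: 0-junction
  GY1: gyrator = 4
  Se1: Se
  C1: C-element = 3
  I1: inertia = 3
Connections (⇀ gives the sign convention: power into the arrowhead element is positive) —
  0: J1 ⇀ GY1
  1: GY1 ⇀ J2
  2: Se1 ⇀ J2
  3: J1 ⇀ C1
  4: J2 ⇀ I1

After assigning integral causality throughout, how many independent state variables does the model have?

2  (C1, I1 all integral)

#2 |J2  (Se1 (Se) sets effort on bond)
#1 |GY1  (J2 effort already set via bond 2)
#4 |I1  (common-e at J2 fixed by 2)
#0 |GY1  (through GY1, causality inverts; strokes same side of GY1)
#3 |J1  (closing 0-jn rule on J1)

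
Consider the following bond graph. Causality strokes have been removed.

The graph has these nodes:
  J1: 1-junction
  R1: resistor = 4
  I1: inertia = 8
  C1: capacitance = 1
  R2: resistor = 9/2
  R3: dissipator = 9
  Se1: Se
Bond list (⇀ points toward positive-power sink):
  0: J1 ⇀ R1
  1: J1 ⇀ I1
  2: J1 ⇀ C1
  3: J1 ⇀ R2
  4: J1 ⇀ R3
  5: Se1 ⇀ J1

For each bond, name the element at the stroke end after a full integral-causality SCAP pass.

b0 stroke→J1
b1 stroke→I1
b2 stroke→J1
b3 stroke→J1
b4 stroke→J1
b5 stroke→J1

β5 |J1  (Se1 fixes effort; stroke away)
β1 |I1  (I1 integral (f out))
β0 |J1  (J1: bond 1 brought flow, rest push out)
β2 |J1  (common-f at J1 fixed by 1)
β3 |J1  (J1 flow already set via bond 1)
β4 |J1  (J1: bond 1 brought flow, rest push out)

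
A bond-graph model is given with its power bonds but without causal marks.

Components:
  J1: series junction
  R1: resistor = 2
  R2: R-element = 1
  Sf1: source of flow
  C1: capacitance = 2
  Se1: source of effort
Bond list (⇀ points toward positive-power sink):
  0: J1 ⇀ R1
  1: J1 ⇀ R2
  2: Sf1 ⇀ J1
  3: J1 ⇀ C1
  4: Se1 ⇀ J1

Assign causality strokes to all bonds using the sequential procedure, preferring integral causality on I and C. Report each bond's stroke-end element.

b0 |J1
b1 |J1
b2 |Sf1
b3 |J1
b4 |J1

bond 2 stroke→Sf1  (source Sf1 imposes f)
bond 4 stroke→J1  (Se1 fixes effort; stroke away)
bond 0 stroke→J1  (common-f at J1 fixed by 2)
bond 1 stroke→J1  (J1 flow already set via bond 2)
bond 3 stroke→J1  (J1 flow already set via bond 2)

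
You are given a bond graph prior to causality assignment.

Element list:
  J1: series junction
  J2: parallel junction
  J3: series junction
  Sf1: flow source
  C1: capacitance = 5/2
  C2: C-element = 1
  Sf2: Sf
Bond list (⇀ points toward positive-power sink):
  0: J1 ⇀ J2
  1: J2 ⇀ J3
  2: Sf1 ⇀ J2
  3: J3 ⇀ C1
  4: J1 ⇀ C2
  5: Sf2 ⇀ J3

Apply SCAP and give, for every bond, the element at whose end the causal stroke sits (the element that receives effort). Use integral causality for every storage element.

bond 0 |J2
bond 1 |J3
bond 2 |Sf1
bond 3 |J3
bond 4 |J1
bond 5 |Sf2

β2 →Sf1  (Sf1 fixes flow; stroke at Sf1)
β5 →Sf2  (Sf2 fixes flow; stroke at Sf2)
β1 →J3  (J3 flow already set via bond 5)
β3 →J3  (common-f at J3 fixed by 5)
β0 →J2  (only one effort-in slot at J2)
β4 →J1  (1-jn J1 has f-setter on 0)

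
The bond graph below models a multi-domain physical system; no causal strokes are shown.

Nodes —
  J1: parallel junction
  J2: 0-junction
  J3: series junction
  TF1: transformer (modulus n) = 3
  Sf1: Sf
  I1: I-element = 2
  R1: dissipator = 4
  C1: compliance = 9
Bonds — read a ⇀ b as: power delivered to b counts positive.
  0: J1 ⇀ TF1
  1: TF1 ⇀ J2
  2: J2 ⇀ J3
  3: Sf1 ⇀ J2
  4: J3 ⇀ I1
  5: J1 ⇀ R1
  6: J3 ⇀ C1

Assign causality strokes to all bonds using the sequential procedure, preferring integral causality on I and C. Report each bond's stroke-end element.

β0 stroke→TF1
β1 stroke→J2
β2 stroke→J3
β3 stroke→Sf1
β4 stroke→I1
β5 stroke→J1
β6 stroke→J3

bond 3 →Sf1  (Sf1: flow source, stroke at near end)
bond 4 →I1  (I1 integral (f out))
bond 2 →J3  (J3: bond 4 brought flow, rest push out)
bond 6 →J3  (common-f at J3 fixed by 4)
bond 1 →J2  (closing 0-jn rule on J2)
bond 0 →TF1  (TF1: transformer flips bond 1)
bond 5 →J1  (J1 needs exactly one e-in)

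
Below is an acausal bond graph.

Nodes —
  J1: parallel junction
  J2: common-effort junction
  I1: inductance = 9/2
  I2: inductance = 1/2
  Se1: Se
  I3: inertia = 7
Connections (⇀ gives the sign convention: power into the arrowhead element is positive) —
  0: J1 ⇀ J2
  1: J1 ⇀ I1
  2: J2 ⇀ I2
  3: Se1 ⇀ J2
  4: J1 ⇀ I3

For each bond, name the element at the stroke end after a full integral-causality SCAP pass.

b3 stroke→J2  (Se1 fixes effort; stroke away)
b0 stroke→J1  (0-jn J2 has e-setter on 3)
b2 stroke→I2  (0-jn J2 has e-setter on 3)
b1 stroke→I1  (J1 effort already set via bond 0)
b4 stroke→I3  (common-e at J1 fixed by 0)

β0 |J1
β1 |I1
β2 |I2
β3 |J2
β4 |I3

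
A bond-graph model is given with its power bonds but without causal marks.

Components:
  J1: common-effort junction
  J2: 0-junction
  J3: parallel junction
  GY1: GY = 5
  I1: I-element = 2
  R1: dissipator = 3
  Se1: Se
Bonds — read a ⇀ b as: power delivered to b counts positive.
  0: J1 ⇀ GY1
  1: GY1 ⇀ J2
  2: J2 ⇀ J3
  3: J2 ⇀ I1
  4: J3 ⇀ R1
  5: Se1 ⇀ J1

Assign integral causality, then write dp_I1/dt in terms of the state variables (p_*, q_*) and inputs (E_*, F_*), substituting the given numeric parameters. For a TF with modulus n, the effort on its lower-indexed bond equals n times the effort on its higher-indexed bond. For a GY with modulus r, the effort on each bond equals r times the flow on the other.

b5 |J1  (source Se1 imposes e)
b0 |GY1  (0-jn J1 has e-setter on 5)
b1 |GY1  (GY1 both-in/both-out from 0)
b3 |I1  (I1: I, integral causality)
b2 |J2  (only one effort-in slot at J2)
b4 |J3  (J3: last free bond brings effort in)

dp_I1/dt = 3*E_Se1/5 - 3*p_I1/2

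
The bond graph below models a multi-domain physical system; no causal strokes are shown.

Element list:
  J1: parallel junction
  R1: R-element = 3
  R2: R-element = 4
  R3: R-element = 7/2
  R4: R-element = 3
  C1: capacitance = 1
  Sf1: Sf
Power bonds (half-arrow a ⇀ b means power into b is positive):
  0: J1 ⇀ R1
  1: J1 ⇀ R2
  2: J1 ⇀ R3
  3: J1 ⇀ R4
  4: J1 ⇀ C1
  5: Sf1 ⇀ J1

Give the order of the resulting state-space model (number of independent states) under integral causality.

1  (C1 all integral)

β5 stroke→Sf1  (Sf1 fixes flow; stroke at Sf1)
β4 stroke→J1  (prefer integral on C1)
β0 stroke→R1  (J1: bond 4 brought effort, rest push out)
β1 stroke→R2  (J1 effort already set via bond 4)
β2 stroke→R3  (common-e at J1 fixed by 4)
β3 stroke→R4  (0-jn J1 has e-setter on 4)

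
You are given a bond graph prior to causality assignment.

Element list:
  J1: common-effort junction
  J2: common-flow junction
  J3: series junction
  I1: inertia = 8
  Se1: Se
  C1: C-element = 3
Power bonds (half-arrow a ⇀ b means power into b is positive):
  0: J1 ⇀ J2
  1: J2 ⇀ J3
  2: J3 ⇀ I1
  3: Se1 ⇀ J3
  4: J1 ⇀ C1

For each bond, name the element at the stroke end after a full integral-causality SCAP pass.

#0 stroke→J2
#1 stroke→J3
#2 stroke→I1
#3 stroke→J3
#4 stroke→J1

#3 stroke at J3  (source Se1 imposes e)
#2 stroke at I1  (I1: I, integral causality)
#1 stroke at J3  (1-jn J3 has f-setter on 2)
#0 stroke at J2  (common-f at J2 fixed by 1)
#4 stroke at J1  (closing 0-jn rule on J1)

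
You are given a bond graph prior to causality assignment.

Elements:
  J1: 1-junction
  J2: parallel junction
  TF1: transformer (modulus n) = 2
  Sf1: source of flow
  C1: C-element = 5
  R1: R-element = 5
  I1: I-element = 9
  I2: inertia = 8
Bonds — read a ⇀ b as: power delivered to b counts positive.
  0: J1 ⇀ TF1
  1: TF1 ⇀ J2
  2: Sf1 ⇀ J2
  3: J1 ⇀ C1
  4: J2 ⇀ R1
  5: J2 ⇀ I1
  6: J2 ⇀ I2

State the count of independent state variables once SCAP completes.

#2 stroke→Sf1  (Sf1 fixes flow; stroke at Sf1)
#3 stroke→J1  (C1: C, integral causality)
#0 stroke→TF1  (J1 needs exactly one f-in)
#1 stroke→J2  (TF TF1: opposite of bond 0)
#4 stroke→R1  (J2 effort already set via bond 1)
#5 stroke→I1  (0-jn J2 has e-setter on 1)
#6 stroke→I2  (0-jn J2 has e-setter on 1)

3  (C1, I1, I2 all integral)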